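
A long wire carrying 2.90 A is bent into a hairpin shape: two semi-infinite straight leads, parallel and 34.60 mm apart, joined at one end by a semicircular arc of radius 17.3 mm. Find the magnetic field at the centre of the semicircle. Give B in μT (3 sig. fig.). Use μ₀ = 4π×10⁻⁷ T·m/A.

The semicircular arc contributes B_arc = μ₀I·π/(4πR) = μ₀I/(4R) = 5.27×10⁻⁵ T.
Each semi-infinite lead is at perpendicular distance R = 0.0173 m from the centre, with the perpendicular foot at its near end, so it contributes μ₀I/(4πR); both point the same way, together 3.35×10⁻⁵ T.
Arc and leads all point the same direction: B = 5.27×10⁻⁵ + 3.35×10⁻⁵ = 8.62×10⁻⁵ T.

B ≈ 86.2 μT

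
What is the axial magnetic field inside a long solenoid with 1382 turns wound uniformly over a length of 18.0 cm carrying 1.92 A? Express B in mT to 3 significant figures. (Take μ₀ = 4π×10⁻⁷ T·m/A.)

Inside a long solenoid, B = μ₀nI with n = 7678 turns/m.
B = 4π×10⁻⁷ × 7678 × 1.92 = 1.85×10⁻² T.

B ≈ 18.5 mT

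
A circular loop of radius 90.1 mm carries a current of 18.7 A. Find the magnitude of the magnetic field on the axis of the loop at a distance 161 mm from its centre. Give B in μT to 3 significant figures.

B ≈ 15.2 μT

On the axis of a circular loop, B = μ₀IR² / [2(R²+z²)^(3/2)].
R² + z² = (0.0901)² + (0.161)² = 0.03404 m², and (R²+z²)^(3/2) = 6.28×10⁻³ m³.
B = (4π×10⁻⁷ × 18.7 × 0.008118) / (2 × 6.28×10⁻³) = 1.52×10⁻⁵ T.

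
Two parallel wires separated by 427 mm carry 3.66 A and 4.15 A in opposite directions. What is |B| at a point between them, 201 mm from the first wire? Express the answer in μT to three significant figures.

Each long wire gives B = μ₀I/(2πd). Distances are d₁ = 0.201 m and d₂ = 0.226 m.
B₁ = 3.64×10⁻⁶ T, B₂ = 3.67×10⁻⁶ T.
Between antiparallel currents both contributions point the same way, so they add. B = B₁ + B₂ = 3.64×10⁻⁶ + 3.67×10⁻⁶ = 7.31×10⁻⁶ T.

B ≈ 7.31 μT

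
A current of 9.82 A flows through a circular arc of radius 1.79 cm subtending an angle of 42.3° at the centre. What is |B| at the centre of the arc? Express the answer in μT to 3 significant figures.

The Biot–Savart field of a circular arc at its centre is B = μ₀Iφ/(4πR), with φ = 0.7383 rad.
B = (4π×10⁻⁷ × 9.82 × 0.7383) / (4π × 0.0179) = 4.05×10⁻⁵ T.

B ≈ 40.5 μT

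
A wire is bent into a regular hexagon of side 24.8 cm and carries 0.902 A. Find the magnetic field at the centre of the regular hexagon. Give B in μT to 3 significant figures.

Each side is a finite straight segment at perpendicular distance d = a/(2 tan(π/6)) = 0.2148 m from the centre, with end-angles ±π/6.
One side contributes B₁ = (μ₀I/4πd)·2 sin(π/6) = 4.20×10⁻⁷ T.
All 6 sides add in the same direction: B = 6 × 4.20×10⁻⁷ = 2.52×10⁻⁶ T.

B ≈ 2.52 μT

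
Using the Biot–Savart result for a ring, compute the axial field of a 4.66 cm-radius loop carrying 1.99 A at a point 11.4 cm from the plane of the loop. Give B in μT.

On the axis of a circular loop, B = μ₀IR² / [2(R²+z²)^(3/2)].
R² + z² = (0.0466)² + (0.114)² = 0.01517 m², and (R²+z²)^(3/2) = 1.87×10⁻³ m³.
B = (4π×10⁻⁷ × 1.99 × 0.002172) / (2 × 1.87×10⁻³) = 1.45×10⁻⁶ T.

B ≈ 1.45 μT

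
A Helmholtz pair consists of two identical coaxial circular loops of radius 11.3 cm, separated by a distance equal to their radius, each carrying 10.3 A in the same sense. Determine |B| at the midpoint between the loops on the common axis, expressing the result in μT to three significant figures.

Each loop contributes B = μ₀IR²/[2(R²+z²)^(3/2)] on the axis, with z measured from that loop.
Loop 1 (z = 0.0565 m): B₁ = 4.10×10⁻⁵ T. Loop 2 (z = 0.0565 m): B₂ = 4.10×10⁻⁵ T.
The fields add: B = B₁ + B₂ = 8.20×10⁻⁵ T.

B ≈ 82.0 μT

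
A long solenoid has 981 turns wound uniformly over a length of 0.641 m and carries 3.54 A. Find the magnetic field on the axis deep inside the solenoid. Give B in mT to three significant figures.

B ≈ 6.81 mT

Inside a long solenoid, B = μ₀nI with n = 1530 turns/m.
B = 4π×10⁻⁷ × 1530 × 3.54 = 6.81×10⁻³ T.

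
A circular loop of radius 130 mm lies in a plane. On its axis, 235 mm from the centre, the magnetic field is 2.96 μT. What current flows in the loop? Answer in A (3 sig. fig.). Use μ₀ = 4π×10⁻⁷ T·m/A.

I ≈ 5.40 A

On the axis of a loop, B = μ₀IR²/[2(R²+z²)^(3/2)], so I = 2B(R²+z²)^(3/2)/(μ₀R²).
R² + z² = 0.0169 + 0.05523 = 0.07213 m²; raised to 3/2 gives 1.94×10⁻² m³.
I = 2 × 2.96×10⁻⁶ × 1.94×10⁻² / (1.26×10⁻⁶ × 0.0169) = 5.40 A.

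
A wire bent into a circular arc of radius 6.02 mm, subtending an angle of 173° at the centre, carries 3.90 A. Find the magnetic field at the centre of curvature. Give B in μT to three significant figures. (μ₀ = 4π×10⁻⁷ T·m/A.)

B ≈ 196 μT

The Biot–Savart field of a circular arc at its centre is B = μ₀Iφ/(4πR), with φ = 3.019 rad.
B = (4π×10⁻⁷ × 3.90 × 3.019) / (4π × 0.00602) = 1.96×10⁻⁴ T.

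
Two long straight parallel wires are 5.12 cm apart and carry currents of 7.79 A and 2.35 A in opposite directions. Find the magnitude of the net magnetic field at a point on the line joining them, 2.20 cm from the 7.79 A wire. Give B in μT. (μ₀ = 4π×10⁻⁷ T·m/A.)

Each long wire gives B = μ₀I/(2πd). Distances are d₁ = 0.022 m and d₂ = 0.0292 m.
B₁ = 7.08×10⁻⁵ T, B₂ = 1.61×10⁻⁵ T.
Between antiparallel currents both contributions point the same way, so they add. B = B₁ + B₂ = 7.08×10⁻⁵ + 1.61×10⁻⁵ = 8.69×10⁻⁵ T.

B ≈ 86.9 μT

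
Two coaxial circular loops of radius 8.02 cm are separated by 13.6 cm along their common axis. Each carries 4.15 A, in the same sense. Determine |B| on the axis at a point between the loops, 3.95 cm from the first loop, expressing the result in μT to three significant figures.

Each loop contributes B = μ₀IR²/[2(R²+z²)^(3/2)] on the axis, with z measured from that loop.
Loop 1 (z = 0.0395 m): B₁ = 2.35×10⁻⁵ T. Loop 2 (z = 0.0965 m): B₂ = 8.49×10⁻⁶ T.
The fields add: B = B₁ + B₂ = 3.20×10⁻⁵ T.

B ≈ 32.0 μT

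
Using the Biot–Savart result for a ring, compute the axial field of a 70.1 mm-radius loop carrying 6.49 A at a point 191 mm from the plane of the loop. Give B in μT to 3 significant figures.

B ≈ 2.38 μT

On the axis of a circular loop, B = μ₀IR² / [2(R²+z²)^(3/2)].
R² + z² = (0.0701)² + (0.191)² = 0.0414 m², and (R²+z²)^(3/2) = 8.42×10⁻³ m³.
B = (4π×10⁻⁷ × 6.49 × 0.004914) / (2 × 8.42×10⁻³) = 2.38×10⁻⁶ T.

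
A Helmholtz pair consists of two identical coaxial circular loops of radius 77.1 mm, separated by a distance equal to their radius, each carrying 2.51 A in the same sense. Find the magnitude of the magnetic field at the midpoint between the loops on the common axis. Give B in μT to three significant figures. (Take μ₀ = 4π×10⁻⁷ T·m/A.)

Each loop contributes B = μ₀IR²/[2(R²+z²)^(3/2)] on the axis, with z measured from that loop.
Loop 1 (z = 0.03855 m): B₁ = 1.46×10⁻⁵ T. Loop 2 (z = 0.03855 m): B₂ = 1.46×10⁻⁵ T.
The fields add: B = B₁ + B₂ = 2.93×10⁻⁵ T.

B ≈ 29.3 μT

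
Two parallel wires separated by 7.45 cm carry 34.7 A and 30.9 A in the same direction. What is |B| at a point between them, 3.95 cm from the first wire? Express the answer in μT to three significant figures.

Each long wire gives B = μ₀I/(2πd). Distances are d₁ = 0.0395 m and d₂ = 0.035 m.
B₁ = 1.76×10⁻⁴ T, B₂ = 1.77×10⁻⁴ T.
Between parallel currents the two contributions point in opposite directions, so they subtract. B = |B₁ − B₂| = |1.76×10⁻⁴ − 1.77×10⁻⁴| = 8.75×10⁻⁷ T.

B ≈ 0.875 μT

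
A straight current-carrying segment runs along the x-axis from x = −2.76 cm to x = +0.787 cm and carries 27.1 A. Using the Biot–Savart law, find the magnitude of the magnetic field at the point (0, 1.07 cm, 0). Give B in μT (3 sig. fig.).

For a finite straight segment, B = (μ₀I/4πd)(sinθ₁ + sinθ₂), where θ₁, θ₂ are the angles from the perpendicular to each end.
The perpendicular distance is d = 0.0107 m; the end-offsets along the wire are a = 0.0276 m and b = 0.00787 m.
sinθ₁ = 0.0276/√(0.0276²+0.0107²) = 0.9324; sinθ₂ = 0.00787/√(0.00787²+0.0107²) = 0.5925.
B = (4π×10⁻⁷ × 27.1) / (4π × 0.0107) × (0.9324 + 0.5925) = 3.86×10⁻⁴ T.

B ≈ 386 μT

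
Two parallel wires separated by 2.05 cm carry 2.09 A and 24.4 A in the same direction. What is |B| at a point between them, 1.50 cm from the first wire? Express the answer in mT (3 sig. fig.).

Each long wire gives B = μ₀I/(2πd). Distances are d₁ = 0.015 m and d₂ = 0.0055 m.
B₁ = 2.79×10⁻⁵ T, B₂ = 8.87×10⁻⁴ T.
Between parallel currents the two contributions point in opposite directions, so they subtract. B = |B₁ − B₂| = |2.79×10⁻⁵ − 8.87×10⁻⁴| = 8.59×10⁻⁴ T.

B ≈ 0.859 mT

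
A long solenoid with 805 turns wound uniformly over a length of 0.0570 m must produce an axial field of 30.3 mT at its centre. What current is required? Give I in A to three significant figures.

Inside a long solenoid B = μ₀nI with n = 1.412×10⁴ m⁻¹, so I = B/(μ₀n).
I = 3.03×10⁻² / (4π×10⁻⁷ × 1.412×10⁴) = 1.71 A.

I ≈ 1.71 A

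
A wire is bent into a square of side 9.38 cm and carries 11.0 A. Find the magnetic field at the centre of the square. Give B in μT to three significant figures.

Each side is a finite straight segment at perpendicular distance d = a/(2 tan(π/4)) = 0.0469 m from the centre, with end-angles ±π/4.
One side contributes B₁ = (μ₀I/4πd)·2 sin(π/4) = 3.32×10⁻⁵ T.
All 4 sides add in the same direction: B = 4 × 3.32×10⁻⁵ = 1.33×10⁻⁴ T.

B ≈ 133 μT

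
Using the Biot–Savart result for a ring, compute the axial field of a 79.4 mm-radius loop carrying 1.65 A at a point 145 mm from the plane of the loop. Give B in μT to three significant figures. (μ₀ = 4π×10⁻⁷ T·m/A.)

On the axis of a circular loop, B = μ₀IR² / [2(R²+z²)^(3/2)].
R² + z² = (0.0794)² + (0.145)² = 0.02733 m², and (R²+z²)^(3/2) = 4.52×10⁻³ m³.
B = (4π×10⁻⁷ × 1.65 × 0.006304) / (2 × 4.52×10⁻³) = 1.45×10⁻⁶ T.

B ≈ 1.45 μT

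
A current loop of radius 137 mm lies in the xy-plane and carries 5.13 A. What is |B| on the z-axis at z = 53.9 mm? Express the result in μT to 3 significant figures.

B ≈ 19.0 μT

On the axis of a circular loop, B = μ₀IR² / [2(R²+z²)^(3/2)].
R² + z² = (0.137)² + (0.0539)² = 0.02167 m², and (R²+z²)^(3/2) = 3.19×10⁻³ m³.
B = (4π×10⁻⁷ × 5.13 × 0.01877) / (2 × 3.19×10⁻³) = 1.90×10⁻⁵ T.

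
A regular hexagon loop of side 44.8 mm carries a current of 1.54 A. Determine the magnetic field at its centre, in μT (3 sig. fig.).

B ≈ 23.8 μT

Each side is a finite straight segment at perpendicular distance d = a/(2 tan(π/6)) = 0.0388 m from the centre, with end-angles ±π/6.
One side contributes B₁ = (μ₀I/4πd)·2 sin(π/6) = 3.97×10⁻⁶ T.
All 6 sides add in the same direction: B = 6 × 3.97×10⁻⁶ = 2.38×10⁻⁵ T.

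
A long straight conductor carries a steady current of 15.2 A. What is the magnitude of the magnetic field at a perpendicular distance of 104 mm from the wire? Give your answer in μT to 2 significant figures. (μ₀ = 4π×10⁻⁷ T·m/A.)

For an infinitely long straight wire, B = μ₀I/(2πd).
B = (4π×10⁻⁷ × 15.2) / (2π × 0.104) = 2.92×10⁻⁵ T.

B ≈ 29 μT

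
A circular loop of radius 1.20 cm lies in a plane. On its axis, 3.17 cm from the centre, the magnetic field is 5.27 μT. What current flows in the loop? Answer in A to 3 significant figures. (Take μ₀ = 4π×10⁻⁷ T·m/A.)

On the axis of a loop, B = μ₀IR²/[2(R²+z²)^(3/2)], so I = 2B(R²+z²)^(3/2)/(μ₀R²).
R² + z² = 0.000144 + 0.001005 = 0.001149 m²; raised to 3/2 gives 3.89×10⁻⁵ m³.
I = 2 × 5.27×10⁻⁶ × 3.89×10⁻⁵ / (1.26×10⁻⁶ × 0.000144) = 2.27 A.

I ≈ 2.27 A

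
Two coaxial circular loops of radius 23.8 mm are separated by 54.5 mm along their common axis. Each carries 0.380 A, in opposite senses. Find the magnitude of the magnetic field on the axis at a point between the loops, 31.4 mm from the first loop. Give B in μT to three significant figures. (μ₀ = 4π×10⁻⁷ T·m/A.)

B ≈ 1.50 μT

Each loop contributes B = μ₀IR²/[2(R²+z²)^(3/2)] on the axis, with z measured from that loop.
Loop 1 (z = 0.0314 m): B₁ = 2.21×10⁻⁶ T. Loop 2 (z = 0.0231 m): B₂ = 3.71×10⁻⁶ T.
The fields oppose: B = |B₁ − B₂| = 1.50×10⁻⁶ T.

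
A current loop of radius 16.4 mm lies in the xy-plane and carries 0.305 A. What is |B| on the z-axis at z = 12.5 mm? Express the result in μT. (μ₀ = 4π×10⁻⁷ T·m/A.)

B ≈ 5.88 μT

On the axis of a circular loop, B = μ₀IR² / [2(R²+z²)^(3/2)].
R² + z² = (0.0164)² + (0.0125)² = 0.0004252 m², and (R²+z²)^(3/2) = 8.77×10⁻⁶ m³.
B = (4π×10⁻⁷ × 0.305 × 0.000269) / (2 × 8.77×10⁻⁶) = 5.88×10⁻⁶ T.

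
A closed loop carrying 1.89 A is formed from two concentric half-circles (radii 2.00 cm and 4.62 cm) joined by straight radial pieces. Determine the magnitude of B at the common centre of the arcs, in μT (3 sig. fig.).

B ≈ 16.8 μT

The radial connectors point toward the centre, so dl × r̂ = 0 and they contribute nothing.
Each semicircle gives μ₀I/(4R): inner arc 2.97×10⁻⁵ T, outer arc 1.29×10⁻⁵ T.
The two arcs carry current in opposite angular senses, so their fields oppose: B = |2.97×10⁻⁵ − 1.29×10⁻⁵| = 1.68×10⁻⁵ T.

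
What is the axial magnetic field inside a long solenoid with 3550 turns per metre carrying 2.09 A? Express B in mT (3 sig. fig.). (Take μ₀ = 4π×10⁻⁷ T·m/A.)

Inside a long solenoid, B = μ₀nI with n = 3550 turns/m.
B = 4π×10⁻⁷ × 3550 × 2.09 = 9.32×10⁻³ T.

B ≈ 9.32 mT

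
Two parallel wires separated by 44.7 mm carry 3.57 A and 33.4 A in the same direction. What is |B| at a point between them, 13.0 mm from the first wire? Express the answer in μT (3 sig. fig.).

Each long wire gives B = μ₀I/(2πd). Distances are d₁ = 0.013 m and d₂ = 0.0317 m.
B₁ = 5.49×10⁻⁵ T, B₂ = 2.11×10⁻⁴ T.
Between parallel currents the two contributions point in opposite directions, so they subtract. B = |B₁ − B₂| = |5.49×10⁻⁵ − 2.11×10⁻⁴| = 1.56×10⁻⁴ T.

B ≈ 156 μT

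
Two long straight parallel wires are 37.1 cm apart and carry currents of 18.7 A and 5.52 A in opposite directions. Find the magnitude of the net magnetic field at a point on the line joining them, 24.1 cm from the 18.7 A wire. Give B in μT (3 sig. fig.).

Each long wire gives B = μ₀I/(2πd). Distances are d₁ = 0.241 m and d₂ = 0.13 m.
B₁ = 1.55×10⁻⁵ T, B₂ = 8.49×10⁻⁶ T.
Between antiparallel currents both contributions point the same way, so they add. B = B₁ + B₂ = 1.55×10⁻⁵ + 8.49×10⁻⁶ = 2.40×10⁻⁵ T.

B ≈ 24.0 μT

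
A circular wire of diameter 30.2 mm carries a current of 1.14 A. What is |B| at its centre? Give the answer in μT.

At the centre of a circular loop the Biot–Savart law gives B = μ₀I/(2R) (so R = 0.0151 m).
B = (4π×10⁻⁷ × 1.14) / (2 × 0.0151) = 4.74×10⁻⁵ T.

B ≈ 47.4 μT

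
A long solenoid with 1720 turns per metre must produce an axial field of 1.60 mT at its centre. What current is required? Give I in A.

I ≈ 0.740 A

Inside a long solenoid B = μ₀nI with n = 1720 m⁻¹, so I = B/(μ₀n).
I = 1.60×10⁻³ / (4π×10⁻⁷ × 1720) = 0.740 A.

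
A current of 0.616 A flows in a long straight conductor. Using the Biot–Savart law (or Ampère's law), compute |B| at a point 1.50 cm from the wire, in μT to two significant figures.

B ≈ 8.2 μT

For an infinitely long straight wire, B = μ₀I/(2πd).
B = (4π×10⁻⁷ × 0.616) / (2π × 0.015) = 8.21×10⁻⁶ T.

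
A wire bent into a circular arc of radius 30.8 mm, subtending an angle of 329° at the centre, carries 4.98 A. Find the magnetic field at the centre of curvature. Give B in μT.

B ≈ 92.8 μT

The Biot–Savart field of a circular arc at its centre is B = μ₀Iφ/(4πR), with φ = 5.742 rad.
B = (4π×10⁻⁷ × 4.98 × 5.742) / (4π × 0.0308) = 9.28×10⁻⁵ T.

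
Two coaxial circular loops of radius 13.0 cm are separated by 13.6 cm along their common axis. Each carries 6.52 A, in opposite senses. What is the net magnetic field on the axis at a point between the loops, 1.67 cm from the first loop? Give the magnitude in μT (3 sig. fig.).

Each loop contributes B = μ₀IR²/[2(R²+z²)^(3/2)] on the axis, with z measured from that loop.
Loop 1 (z = 0.0167 m): B₁ = 3.07×10⁻⁵ T. Loop 2 (z = 0.1193 m): B₂ = 1.26×10⁻⁵ T.
The fields oppose: B = |B₁ − B₂| = 1.81×10⁻⁵ T.

B ≈ 18.1 μT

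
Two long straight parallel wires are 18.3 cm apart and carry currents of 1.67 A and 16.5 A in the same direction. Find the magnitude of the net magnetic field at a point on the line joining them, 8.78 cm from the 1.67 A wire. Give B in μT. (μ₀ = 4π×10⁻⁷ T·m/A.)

B ≈ 30.9 μT

Each long wire gives B = μ₀I/(2πd). Distances are d₁ = 0.0878 m and d₂ = 0.0952 m.
B₁ = 3.80×10⁻⁶ T, B₂ = 3.47×10⁻⁵ T.
Between parallel currents the two contributions point in opposite directions, so they subtract. B = |B₁ − B₂| = |3.80×10⁻⁶ − 3.47×10⁻⁵| = 3.09×10⁻⁵ T.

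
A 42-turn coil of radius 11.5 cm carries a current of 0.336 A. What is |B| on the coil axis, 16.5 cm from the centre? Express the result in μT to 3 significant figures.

B ≈ 14.4 μT

For an N-turn flat coil, B = Nμ₀IR²/[2(R²+z²)^(3/2)] with R = 0.115 m, z = 0.165 m.
B = 42 × 3.43×10⁻⁷ T = 1.44×10⁻⁵ T.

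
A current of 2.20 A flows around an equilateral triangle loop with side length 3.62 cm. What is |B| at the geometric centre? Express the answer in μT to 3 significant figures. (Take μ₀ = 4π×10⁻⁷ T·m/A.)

B ≈ 109 μT

Each side is a finite straight segment at perpendicular distance d = a/(2 tan(π/3)) = 0.01045 m from the centre, with end-angles ±π/3.
One side contributes B₁ = (μ₀I/4πd)·2 sin(π/3) = 3.65×10⁻⁵ T.
All 3 sides add in the same direction: B = 3 × 3.65×10⁻⁵ = 1.09×10⁻⁴ T.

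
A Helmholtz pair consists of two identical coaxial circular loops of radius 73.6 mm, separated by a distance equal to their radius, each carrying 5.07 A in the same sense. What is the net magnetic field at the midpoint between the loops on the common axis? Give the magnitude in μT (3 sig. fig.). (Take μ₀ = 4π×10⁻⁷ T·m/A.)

B ≈ 61.9 μT

Each loop contributes B = μ₀IR²/[2(R²+z²)^(3/2)] on the axis, with z measured from that loop.
Loop 1 (z = 0.0368 m): B₁ = 3.10×10⁻⁵ T. Loop 2 (z = 0.0368 m): B₂ = 3.10×10⁻⁵ T.
The fields add: B = B₁ + B₂ = 6.19×10⁻⁵ T.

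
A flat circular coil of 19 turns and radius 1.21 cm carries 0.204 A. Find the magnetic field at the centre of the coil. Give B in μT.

B ≈ 201 μT

For an N-turn flat coil, B = Nμ₀I/(2R) with R = 0.0121 m.
B = 19 × 1.06×10⁻⁵ T = 2.01×10⁻⁴ T.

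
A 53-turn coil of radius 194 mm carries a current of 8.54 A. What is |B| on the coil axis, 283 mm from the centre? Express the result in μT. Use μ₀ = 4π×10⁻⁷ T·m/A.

For an N-turn flat coil, B = Nμ₀IR²/[2(R²+z²)^(3/2)] with R = 0.194 m, z = 0.283 m.
B = 53 × 5.00×10⁻⁶ T = 2.65×10⁻⁴ T.

B ≈ 265 μT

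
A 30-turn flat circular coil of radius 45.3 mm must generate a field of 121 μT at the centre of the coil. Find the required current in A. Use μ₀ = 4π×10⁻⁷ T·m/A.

I ≈ 0.291 A

For an N-turn coil, B = Nμ₀I/(2R) with R = 0.0453 m, so I = 2RB/(Nμ₀) = 2 × 0.0453 × 1.21×10⁻⁴ / (30 × 4π×10⁻⁷) = 0.291 A.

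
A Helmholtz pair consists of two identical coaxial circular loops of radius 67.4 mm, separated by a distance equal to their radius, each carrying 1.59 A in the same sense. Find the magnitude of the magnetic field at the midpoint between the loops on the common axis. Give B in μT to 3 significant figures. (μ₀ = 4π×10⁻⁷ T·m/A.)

Each loop contributes B = μ₀IR²/[2(R²+z²)^(3/2)] on the axis, with z measured from that loop.
Loop 1 (z = 0.0337 m): B₁ = 1.06×10⁻⁵ T. Loop 2 (z = 0.0337 m): B₂ = 1.06×10⁻⁵ T.
The fields add: B = B₁ + B₂ = 2.12×10⁻⁵ T.

B ≈ 21.2 μT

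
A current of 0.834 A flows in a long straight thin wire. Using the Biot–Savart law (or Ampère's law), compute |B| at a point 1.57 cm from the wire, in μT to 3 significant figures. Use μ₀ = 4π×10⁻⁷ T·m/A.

B ≈ 10.6 μT

For an infinitely long straight wire, B = μ₀I/(2πd).
B = (4π×10⁻⁷ × 0.834) / (2π × 0.0157) = 1.06×10⁻⁵ T.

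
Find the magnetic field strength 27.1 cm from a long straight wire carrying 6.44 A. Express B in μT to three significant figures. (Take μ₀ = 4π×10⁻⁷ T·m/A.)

B ≈ 4.75 μT

For an infinitely long straight wire, B = μ₀I/(2πd).
B = (4π×10⁻⁷ × 6.44) / (2π × 0.271) = 4.75×10⁻⁶ T.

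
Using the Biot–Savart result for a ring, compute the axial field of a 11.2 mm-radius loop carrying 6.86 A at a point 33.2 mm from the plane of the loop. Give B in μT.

On the axis of a circular loop, B = μ₀IR² / [2(R²+z²)^(3/2)].
R² + z² = (0.0112)² + (0.0332)² = 0.001228 m², and (R²+z²)^(3/2) = 4.30×10⁻⁵ m³.
B = (4π×10⁻⁷ × 6.86 × 0.0001254) / (2 × 4.30×10⁻⁵) = 1.26×10⁻⁵ T.

B ≈ 12.6 μT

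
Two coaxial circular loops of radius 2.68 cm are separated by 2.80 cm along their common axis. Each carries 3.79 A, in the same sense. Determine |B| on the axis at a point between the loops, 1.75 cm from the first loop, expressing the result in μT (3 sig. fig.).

Each loop contributes B = μ₀IR²/[2(R²+z²)^(3/2)] on the axis, with z measured from that loop.
Loop 1 (z = 0.0175 m): B₁ = 5.22×10⁻⁵ T. Loop 2 (z = 0.0105 m): B₂ = 7.17×10⁻⁵ T.
The fields add: B = B₁ + B₂ = 1.24×10⁻⁴ T.

B ≈ 124 μT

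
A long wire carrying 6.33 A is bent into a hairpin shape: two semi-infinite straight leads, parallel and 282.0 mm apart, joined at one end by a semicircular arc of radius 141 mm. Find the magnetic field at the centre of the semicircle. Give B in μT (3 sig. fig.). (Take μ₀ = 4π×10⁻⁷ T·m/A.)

B ≈ 23.1 μT

The semicircular arc contributes B_arc = μ₀I·π/(4πR) = μ₀I/(4R) = 1.41×10⁻⁵ T.
Each semi-infinite lead is at perpendicular distance R = 0.141 m from the centre, with the perpendicular foot at its near end, so it contributes μ₀I/(4πR); both point the same way, together 8.98×10⁻⁶ T.
Arc and leads all point the same direction: B = 1.41×10⁻⁵ + 8.98×10⁻⁶ = 2.31×10⁻⁵ T.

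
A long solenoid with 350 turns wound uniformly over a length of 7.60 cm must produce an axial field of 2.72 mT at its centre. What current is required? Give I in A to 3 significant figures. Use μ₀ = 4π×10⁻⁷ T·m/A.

I ≈ 0.470 A

Inside a long solenoid B = μ₀nI with n = 4605 m⁻¹, so I = B/(μ₀n).
I = 2.72×10⁻³ / (4π×10⁻⁷ × 4605) = 0.470 A.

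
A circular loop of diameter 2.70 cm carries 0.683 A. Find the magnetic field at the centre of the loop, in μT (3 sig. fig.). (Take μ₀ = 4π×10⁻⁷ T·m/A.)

B ≈ 31.8 μT

At the centre of a circular loop the Biot–Savart law gives B = μ₀I/(2R) (so R = 0.0135 m).
B = (4π×10⁻⁷ × 0.683) / (2 × 0.0135) = 3.18×10⁻⁵ T.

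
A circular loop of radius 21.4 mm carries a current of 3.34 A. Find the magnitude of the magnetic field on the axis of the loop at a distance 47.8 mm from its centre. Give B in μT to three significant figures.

B ≈ 6.69 μT

On the axis of a circular loop, B = μ₀IR² / [2(R²+z²)^(3/2)].
R² + z² = (0.0214)² + (0.0478)² = 0.002743 m², and (R²+z²)^(3/2) = 1.44×10⁻⁴ m³.
B = (4π×10⁻⁷ × 3.34 × 0.000458) / (2 × 1.44×10⁻⁴) = 6.69×10⁻⁶ T.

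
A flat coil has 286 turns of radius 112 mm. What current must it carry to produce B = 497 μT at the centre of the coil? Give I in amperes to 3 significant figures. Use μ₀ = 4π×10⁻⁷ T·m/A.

I ≈ 0.310 A

For an N-turn coil, B = Nμ₀I/(2R) with R = 0.112 m, so I = 2RB/(Nμ₀) = 2 × 0.112 × 4.97×10⁻⁴ / (286 × 4π×10⁻⁷) = 0.310 A.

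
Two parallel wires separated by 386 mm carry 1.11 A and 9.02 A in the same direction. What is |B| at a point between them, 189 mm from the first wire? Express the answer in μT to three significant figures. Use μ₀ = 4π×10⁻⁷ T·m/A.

Each long wire gives B = μ₀I/(2πd). Distances are d₁ = 0.189 m and d₂ = 0.197 m.
B₁ = 1.17×10⁻⁶ T, B₂ = 9.16×10⁻⁶ T.
Between parallel currents the two contributions point in opposite directions, so they subtract. B = |B₁ − B₂| = |1.17×10⁻⁶ − 9.16×10⁻⁶| = 7.98×10⁻⁶ T.

B ≈ 7.98 μT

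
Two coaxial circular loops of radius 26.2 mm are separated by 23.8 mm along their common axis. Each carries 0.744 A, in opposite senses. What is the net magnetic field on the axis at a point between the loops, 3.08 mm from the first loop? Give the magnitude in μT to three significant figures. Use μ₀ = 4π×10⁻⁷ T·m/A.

B ≈ 8.87 μT

Each loop contributes B = μ₀IR²/[2(R²+z²)^(3/2)] on the axis, with z measured from that loop.
Loop 1 (z = 0.00308 m): B₁ = 1.75×10⁻⁵ T. Loop 2 (z = 0.02072 m): B₂ = 8.61×10⁻⁶ T.
The fields oppose: B = |B₁ − B₂| = 8.87×10⁻⁶ T.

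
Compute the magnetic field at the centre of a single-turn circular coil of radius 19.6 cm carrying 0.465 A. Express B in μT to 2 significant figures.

At the centre of a circular loop the Biot–Savart law gives B = μ₀I/(2R).
B = (4π×10⁻⁷ × 0.465) / (2 × 0.196) = 1.49×10⁻⁶ T.

B ≈ 1.5 μT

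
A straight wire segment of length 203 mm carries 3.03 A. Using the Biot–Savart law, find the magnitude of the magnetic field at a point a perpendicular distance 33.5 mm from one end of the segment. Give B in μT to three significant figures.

For a finite straight segment, B = (μ₀I/4πd)(sinθ₁ + sinθ₂), where θ₁, θ₂ are the angles from the perpendicular to each end.
The perpendicular foot is at one end, so the two end-offsets along the wire are 0 and L = 0.203 m.
sinθ₁ = 0/√(0²+0.0335²) = 0.0000; sinθ₂ = 0.203/√(0.203²+0.0335²) = 0.9867.
B = (4π×10⁻⁷ × 3.03) / (4π × 0.0335) × (0.0000 + 0.9867) = 8.92×10⁻⁶ T.

B ≈ 8.92 μT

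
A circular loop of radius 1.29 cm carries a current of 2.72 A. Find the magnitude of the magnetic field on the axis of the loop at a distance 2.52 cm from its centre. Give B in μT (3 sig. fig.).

On the axis of a circular loop, B = μ₀IR² / [2(R²+z²)^(3/2)].
R² + z² = (0.0129)² + (0.0252)² = 0.0008014 m², and (R²+z²)^(3/2) = 2.27×10⁻⁵ m³.
B = (4π×10⁻⁷ × 2.72 × 0.0001664) / (2 × 2.27×10⁻⁵) = 1.25×10⁻⁵ T.

B ≈ 12.5 μT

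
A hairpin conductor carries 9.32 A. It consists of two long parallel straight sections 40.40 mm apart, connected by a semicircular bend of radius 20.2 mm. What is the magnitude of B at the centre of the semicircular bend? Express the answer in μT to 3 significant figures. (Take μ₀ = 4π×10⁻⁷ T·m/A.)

B ≈ 237 μT

The semicircular arc contributes B_arc = μ₀I·π/(4πR) = μ₀I/(4R) = 1.45×10⁻⁴ T.
Each semi-infinite lead is at perpendicular distance R = 0.0202 m from the centre, with the perpendicular foot at its near end, so it contributes μ₀I/(4πR); both point the same way, together 9.23×10⁻⁵ T.
Arc and leads all point the same direction: B = 1.45×10⁻⁴ + 9.23×10⁻⁵ = 2.37×10⁻⁴ T.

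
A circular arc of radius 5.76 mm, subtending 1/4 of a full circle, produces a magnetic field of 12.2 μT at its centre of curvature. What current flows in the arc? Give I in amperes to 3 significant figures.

For a circular arc, B = μ₀Iφ/(4πR) with φ in radians; here φ = 1.571 rad.
So I = 4πRB/(μ₀φ) = 4π × 0.00576 × 1.22×10⁻⁵ / (4π×10⁻⁷ × 1.571) = 0.447 A.

I ≈ 0.447 A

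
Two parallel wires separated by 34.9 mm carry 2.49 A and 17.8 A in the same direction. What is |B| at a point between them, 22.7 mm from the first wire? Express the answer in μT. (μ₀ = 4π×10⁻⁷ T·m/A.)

Each long wire gives B = μ₀I/(2πd). Distances are d₁ = 0.0227 m and d₂ = 0.0122 m.
B₁ = 2.19×10⁻⁵ T, B₂ = 2.92×10⁻⁴ T.
Between parallel currents the two contributions point in opposite directions, so they subtract. B = |B₁ − B₂| = |2.19×10⁻⁵ − 2.92×10⁻⁴| = 2.70×10⁻⁴ T.

B ≈ 270 μT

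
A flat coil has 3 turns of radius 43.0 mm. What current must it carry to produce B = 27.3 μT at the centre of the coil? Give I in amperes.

I ≈ 0.623 A

For an N-turn coil, B = Nμ₀I/(2R) with R = 0.043 m, so I = 2RB/(Nμ₀) = 2 × 0.043 × 2.73×10⁻⁵ / (3 × 4π×10⁻⁷) = 0.623 A.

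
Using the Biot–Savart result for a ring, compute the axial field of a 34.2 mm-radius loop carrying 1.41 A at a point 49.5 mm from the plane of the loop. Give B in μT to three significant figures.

B ≈ 4.76 μT

On the axis of a circular loop, B = μ₀IR² / [2(R²+z²)^(3/2)].
R² + z² = (0.0342)² + (0.0495)² = 0.00362 m², and (R²+z²)^(3/2) = 2.18×10⁻⁴ m³.
B = (4π×10⁻⁷ × 1.41 × 0.00117) / (2 × 2.18×10⁻⁴) = 4.76×10⁻⁶ T.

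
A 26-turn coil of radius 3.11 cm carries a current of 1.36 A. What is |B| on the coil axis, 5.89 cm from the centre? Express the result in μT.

For an N-turn flat coil, B = Nμ₀IR²/[2(R²+z²)^(3/2)] with R = 0.0311 m, z = 0.0589 m.
B = 26 × 2.80×10⁻⁶ T = 7.27×10⁻⁵ T.

B ≈ 72.7 μT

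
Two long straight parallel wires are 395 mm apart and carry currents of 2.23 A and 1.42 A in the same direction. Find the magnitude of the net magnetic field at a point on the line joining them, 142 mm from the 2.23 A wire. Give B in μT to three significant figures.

Each long wire gives B = μ₀I/(2πd). Distances are d₁ = 0.142 m and d₂ = 0.253 m.
B₁ = 3.14×10⁻⁶ T, B₂ = 1.12×10⁻⁶ T.
Between parallel currents the two contributions point in opposite directions, so they subtract. B = |B₁ − B₂| = |3.14×10⁻⁶ − 1.12×10⁻⁶| = 2.02×10⁻⁶ T.

B ≈ 2.02 μT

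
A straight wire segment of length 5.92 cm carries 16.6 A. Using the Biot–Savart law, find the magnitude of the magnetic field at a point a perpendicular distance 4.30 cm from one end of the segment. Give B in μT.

For a finite straight segment, B = (μ₀I/4πd)(sinθ₁ + sinθ₂), where θ₁, θ₂ are the angles from the perpendicular to each end.
The perpendicular foot is at one end, so the two end-offsets along the wire are 0 and L = 0.0592 m.
sinθ₁ = 0/√(0²+0.043²) = 0.0000; sinθ₂ = 0.0592/√(0.0592²+0.043²) = 0.8091.
B = (4π×10⁻⁷ × 16.6) / (4π × 0.043) × (0.0000 + 0.8091) = 3.12×10⁻⁵ T.

B ≈ 31.2 μT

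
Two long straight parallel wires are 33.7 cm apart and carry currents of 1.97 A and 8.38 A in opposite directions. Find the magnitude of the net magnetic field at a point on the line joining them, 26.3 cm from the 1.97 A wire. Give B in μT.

Each long wire gives B = μ₀I/(2πd). Distances are d₁ = 0.263 m and d₂ = 0.074 m.
B₁ = 1.50×10⁻⁶ T, B₂ = 2.26×10⁻⁵ T.
Between antiparallel currents both contributions point the same way, so they add. B = B₁ + B₂ = 1.50×10⁻⁶ + 2.26×10⁻⁵ = 2.41×10⁻⁵ T.

B ≈ 24.1 μT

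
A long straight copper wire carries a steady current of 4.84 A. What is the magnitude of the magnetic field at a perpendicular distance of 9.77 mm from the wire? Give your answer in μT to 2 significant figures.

For an infinitely long straight wire, B = μ₀I/(2πd).
B = (4π×10⁻⁷ × 4.84) / (2π × 0.00977) = 9.91×10⁻⁵ T.

B ≈ 99 μT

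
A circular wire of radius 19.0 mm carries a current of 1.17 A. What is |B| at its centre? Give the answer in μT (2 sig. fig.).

At the centre of a circular loop the Biot–Savart law gives B = μ₀I/(2R).
B = (4π×10⁻⁷ × 1.17) / (2 × 0.019) = 3.87×10⁻⁵ T.

B ≈ 39 μT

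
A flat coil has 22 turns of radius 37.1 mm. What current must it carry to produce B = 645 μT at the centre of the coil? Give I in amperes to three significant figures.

I ≈ 1.73 A

For an N-turn coil, B = Nμ₀I/(2R) with R = 0.0371 m, so I = 2RB/(Nμ₀) = 2 × 0.0371 × 6.45×10⁻⁴ / (22 × 4π×10⁻⁷) = 1.73 A.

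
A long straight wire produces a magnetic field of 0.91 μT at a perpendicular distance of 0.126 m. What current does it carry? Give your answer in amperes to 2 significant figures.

For a long straight wire B = μ₀I/(2πd), so I = 2πdB/μ₀.
I = 2π × 0.126 × 9.10×10⁻⁷ / (4π×10⁻⁷) = 0.573 A.

I ≈ 0.57 A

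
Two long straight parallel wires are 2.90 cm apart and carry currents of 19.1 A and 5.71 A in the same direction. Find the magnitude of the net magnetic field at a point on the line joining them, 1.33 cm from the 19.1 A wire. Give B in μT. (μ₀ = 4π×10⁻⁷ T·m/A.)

Each long wire gives B = μ₀I/(2πd). Distances are d₁ = 0.0133 m and d₂ = 0.0157 m.
B₁ = 2.87×10⁻⁴ T, B₂ = 7.27×10⁻⁵ T.
Between parallel currents the two contributions point in opposite directions, so they subtract. B = |B₁ − B₂| = |2.87×10⁻⁴ − 7.27×10⁻⁵| = 2.14×10⁻⁴ T.

B ≈ 214 μT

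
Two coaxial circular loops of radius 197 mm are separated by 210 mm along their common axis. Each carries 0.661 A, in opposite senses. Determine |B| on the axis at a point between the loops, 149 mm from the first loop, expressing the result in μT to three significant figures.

B ≈ 0.768 μT

Each loop contributes B = μ₀IR²/[2(R²+z²)^(3/2)] on the axis, with z measured from that loop.
Loop 1 (z = 0.149 m): B₁ = 1.07×10⁻⁶ T. Loop 2 (z = 0.061 m): B₂ = 1.84×10⁻⁶ T.
The fields oppose: B = |B₁ − B₂| = 7.68×10⁻⁷ T.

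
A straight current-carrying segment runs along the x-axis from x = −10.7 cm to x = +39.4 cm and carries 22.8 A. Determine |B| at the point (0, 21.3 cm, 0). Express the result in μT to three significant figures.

B ≈ 14.2 μT

For a finite straight segment, B = (μ₀I/4πd)(sinθ₁ + sinθ₂), where θ₁, θ₂ are the angles from the perpendicular to each end.
The perpendicular distance is d = 0.213 m; the end-offsets along the wire are a = 0.107 m and b = 0.394 m.
sinθ₁ = 0.107/√(0.107²+0.213²) = 0.4489; sinθ₂ = 0.394/√(0.394²+0.213²) = 0.8797.
B = (4π×10⁻⁷ × 22.8) / (4π × 0.213) × (0.4489 + 0.8797) = 1.42×10⁻⁵ T.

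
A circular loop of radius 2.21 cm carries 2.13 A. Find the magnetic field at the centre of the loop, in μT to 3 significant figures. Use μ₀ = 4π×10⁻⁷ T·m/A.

B ≈ 60.6 μT

At the centre of a circular loop the Biot–Savart law gives B = μ₀I/(2R).
B = (4π×10⁻⁷ × 2.13) / (2 × 0.0221) = 6.06×10⁻⁵ T.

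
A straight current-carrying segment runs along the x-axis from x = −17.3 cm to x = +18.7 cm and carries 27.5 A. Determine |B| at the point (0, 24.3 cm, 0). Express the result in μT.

For a finite straight segment, B = (μ₀I/4πd)(sinθ₁ + sinθ₂), where θ₁, θ₂ are the angles from the perpendicular to each end.
The perpendicular distance is d = 0.243 m; the end-offsets along the wire are a = 0.173 m and b = 0.187 m.
sinθ₁ = 0.173/√(0.173²+0.243²) = 0.5800; sinθ₂ = 0.187/√(0.187²+0.243²) = 0.6099.
B = (4π×10⁻⁷ × 27.5) / (4π × 0.243) × (0.5800 + 0.6099) = 1.35×10⁻⁵ T.

B ≈ 13.5 μT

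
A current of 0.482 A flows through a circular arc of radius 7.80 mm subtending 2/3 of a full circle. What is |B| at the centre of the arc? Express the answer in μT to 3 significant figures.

B ≈ 25.9 μT

The Biot–Savart field of a circular arc at its centre is B = μ₀Iφ/(4πR), with φ = 4.189 rad.
B = (4π×10⁻⁷ × 0.482 × 4.189) / (4π × 0.0078) = 2.59×10⁻⁵ T.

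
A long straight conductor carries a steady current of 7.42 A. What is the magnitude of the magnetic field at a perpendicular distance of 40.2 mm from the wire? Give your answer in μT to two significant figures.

B ≈ 37 μT

For an infinitely long straight wire, B = μ₀I/(2πd).
B = (4π×10⁻⁷ × 7.42) / (2π × 0.0402) = 3.69×10⁻⁵ T.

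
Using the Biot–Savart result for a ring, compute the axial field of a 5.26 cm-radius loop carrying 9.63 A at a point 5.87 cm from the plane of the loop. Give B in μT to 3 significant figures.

B ≈ 34.2 μT

On the axis of a circular loop, B = μ₀IR² / [2(R²+z²)^(3/2)].
R² + z² = (0.0526)² + (0.0587)² = 0.006212 m², and (R²+z²)^(3/2) = 4.90×10⁻⁴ m³.
B = (4π×10⁻⁷ × 9.63 × 0.002767) / (2 × 4.90×10⁻⁴) = 3.42×10⁻⁵ T.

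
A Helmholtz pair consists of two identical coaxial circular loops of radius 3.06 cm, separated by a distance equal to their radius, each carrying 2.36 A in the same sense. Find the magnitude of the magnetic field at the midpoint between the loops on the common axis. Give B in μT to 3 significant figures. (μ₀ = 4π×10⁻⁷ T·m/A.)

Each loop contributes B = μ₀IR²/[2(R²+z²)^(3/2)] on the axis, with z measured from that loop.
Loop 1 (z = 0.0153 m): B₁ = 3.47×10⁻⁵ T. Loop 2 (z = 0.0153 m): B₂ = 3.47×10⁻⁵ T.
The fields add: B = B₁ + B₂ = 6.93×10⁻⁵ T.

B ≈ 69.3 μT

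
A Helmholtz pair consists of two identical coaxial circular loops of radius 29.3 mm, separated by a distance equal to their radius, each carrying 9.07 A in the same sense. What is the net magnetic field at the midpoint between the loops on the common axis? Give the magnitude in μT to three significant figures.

Each loop contributes B = μ₀IR²/[2(R²+z²)^(3/2)] on the axis, with z measured from that loop.
Loop 1 (z = 0.01465 m): B₁ = 1.39×10⁻⁴ T. Loop 2 (z = 0.01465 m): B₂ = 1.39×10⁻⁴ T.
The fields add: B = B₁ + B₂ = 2.78×10⁻⁴ T.

B ≈ 278 μT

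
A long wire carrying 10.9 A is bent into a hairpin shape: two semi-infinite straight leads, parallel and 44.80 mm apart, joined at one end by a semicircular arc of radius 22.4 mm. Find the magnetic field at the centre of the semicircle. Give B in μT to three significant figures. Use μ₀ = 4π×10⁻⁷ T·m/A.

The semicircular arc contributes B_arc = μ₀I·π/(4πR) = μ₀I/(4R) = 1.53×10⁻⁴ T.
Each semi-infinite lead is at perpendicular distance R = 0.0224 m from the centre, with the perpendicular foot at its near end, so it contributes μ₀I/(4πR); both point the same way, together 9.73×10⁻⁵ T.
Arc and leads all point the same direction: B = 1.53×10⁻⁴ + 9.73×10⁻⁵ = 2.50×10⁻⁴ T.

B ≈ 250 μT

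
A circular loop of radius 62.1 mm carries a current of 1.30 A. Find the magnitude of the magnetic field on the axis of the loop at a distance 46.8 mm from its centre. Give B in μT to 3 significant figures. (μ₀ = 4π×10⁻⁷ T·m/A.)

On the axis of a circular loop, B = μ₀IR² / [2(R²+z²)^(3/2)].
R² + z² = (0.0621)² + (0.0468)² = 0.006047 m², and (R²+z²)^(3/2) = 4.70×10⁻⁴ m³.
B = (4π×10⁻⁷ × 1.30 × 0.003856) / (2 × 4.70×10⁻⁴) = 6.70×10⁻⁶ T.

B ≈ 6.70 μT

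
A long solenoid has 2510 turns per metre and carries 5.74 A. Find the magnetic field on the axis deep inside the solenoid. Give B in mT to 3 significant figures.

Inside a long solenoid, B = μ₀nI with n = 2510 turns/m.
B = 4π×10⁻⁷ × 2510 × 5.74 = 1.81×10⁻² T.

B ≈ 18.1 mT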